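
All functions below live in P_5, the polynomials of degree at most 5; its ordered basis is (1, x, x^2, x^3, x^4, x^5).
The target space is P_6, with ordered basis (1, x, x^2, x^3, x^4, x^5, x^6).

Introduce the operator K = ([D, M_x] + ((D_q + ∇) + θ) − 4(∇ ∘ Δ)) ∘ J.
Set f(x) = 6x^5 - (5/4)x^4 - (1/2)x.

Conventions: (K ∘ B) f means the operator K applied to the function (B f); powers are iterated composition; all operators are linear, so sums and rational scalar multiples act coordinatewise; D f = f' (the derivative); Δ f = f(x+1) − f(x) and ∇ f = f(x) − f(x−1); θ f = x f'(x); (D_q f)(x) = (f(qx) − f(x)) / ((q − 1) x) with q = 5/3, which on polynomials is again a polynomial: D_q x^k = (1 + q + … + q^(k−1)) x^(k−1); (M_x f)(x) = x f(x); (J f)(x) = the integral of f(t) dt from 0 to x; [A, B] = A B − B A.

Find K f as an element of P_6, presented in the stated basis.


J f = x^6 - (1/4)x^5 - (1/4)x^2
M_x J f = x^7 - (1/4)x^6 - (1/4)x^3
D M_x J f = 7x^6 - (3/2)x^5 - (3/4)x^2
D J f = 6x^5 - (5/4)x^4 - (1/2)x
M_x D J f = 6x^6 - (5/4)x^5 - (1/2)x^2
[D, M_x] J f = x^6 - (1/4)x^5 - (1/4)x^2
D_q J f = (7448/243)x^5 - (1441/324)x^4 - (2/3)x
∇ J f = 6x^5 - (65/4)x^4 + (45/2)x^3 - (35/2)x^2 + (27/4)x - 1
(D_q + ∇) J f = (8906/243)x^5 - (3353/162)x^4 + (45/2)x^3 - (35/2)x^2 + (73/12)x - 1
θ J f = 6x^6 - (5/4)x^5 - (1/2)x^2
((D_q + ∇) + θ) J f = 6x^6 + (34409/972)x^5 - (3353/162)x^4 + (45/2)x^3 - 18x^2 + (73/12)x - 1
Δ J f = 6x^5 + (55/4)x^4 + (35/2)x^3 + (25/2)x^2 + (17/4)x + 1/2
∇ Δ J f = 30x^4 - 5x^3 + 30x^2 - (5/2)x + 3/2
(-4(∇ ∘ Δ)) J f = -120x^4 + 20x^3 - 120x^2 + 10x - 6
([D, M_x] + ((D_q + ∇) + θ) − 4(∇ ∘ Δ)) J f = 7x^6 + (17083/486)x^5 - (22793/162)x^4 + (85/2)x^3 - (553/4)x^2 + (193/12)x - 7

the image equals g(x) = 7x^6 + (17083/486)x^5 - (22793/162)x^4 + (85/2)x^3 - (553/4)x^2 + (193/12)x - 7


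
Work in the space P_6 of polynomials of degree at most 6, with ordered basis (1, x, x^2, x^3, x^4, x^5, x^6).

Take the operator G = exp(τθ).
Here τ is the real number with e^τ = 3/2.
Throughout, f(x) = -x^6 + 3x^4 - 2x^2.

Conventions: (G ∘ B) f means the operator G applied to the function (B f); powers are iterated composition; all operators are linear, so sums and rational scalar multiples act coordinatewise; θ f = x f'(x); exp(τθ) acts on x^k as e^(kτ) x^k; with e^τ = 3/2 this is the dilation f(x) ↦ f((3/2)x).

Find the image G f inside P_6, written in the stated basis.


the image equals g(x) = -(729/64)x^6 + (243/16)x^4 - (9/2)x^2

exp(τθ) x^k = e^(kτ) x^k; with e^τ = 3/2 this sends x^k to (3/2)^k x^k
x^2 ↦ 9/4 x^2
x^4 ↦ 81/16 x^4
x^6 ↦ 729/64 x^6
applying this coordinatewise to f: exp(τθ) f = -(729/64)x^6 + (243/16)x^4 - (9/2)x^2


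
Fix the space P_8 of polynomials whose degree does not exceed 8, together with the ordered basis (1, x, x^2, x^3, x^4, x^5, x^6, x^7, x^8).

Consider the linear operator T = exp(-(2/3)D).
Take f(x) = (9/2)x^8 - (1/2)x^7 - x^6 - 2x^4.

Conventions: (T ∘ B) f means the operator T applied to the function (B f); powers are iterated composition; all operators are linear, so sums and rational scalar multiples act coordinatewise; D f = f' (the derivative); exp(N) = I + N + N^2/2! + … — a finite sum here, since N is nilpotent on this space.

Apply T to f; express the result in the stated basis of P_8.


the image equals g(x) = (9/2)x^8 - (49/2)x^7 + (172/3)x^6 - (226/3)x^5 + (1586/27)x^4 - (2056/81)x^3 + (112/27)x^2 + (544/729)x - 608/2187

order-1 term: -24x^7 + (7/3)x^6 + 4x^5 + (16/3)x^3
order-2 term: 56x^6 - (14/3)x^5 - (20/3)x^4 - (16/3)x^2
order-3 term: -(224/3)x^5 + (140/27)x^4 + (160/27)x^3 + (64/27)x
order-4 term: (560/9)x^4 - (280/81)x^3 - (80/27)x^2 - 32/81
order-5 term: -(896/27)x^3 + (112/81)x^2 + (64/81)x
order-6 term: (896/81)x^2 - (224/729)x - 64/729
order-7 term: -(512/243)x + 64/2187
order-8 term: 128/729
the series for exp(-(2/3)D) f terminates at order 8
exp(-(2/3)D) f = (9/2)x^8 - (49/2)x^7 + (172/3)x^6 - (226/3)x^5 + (1586/27)x^4 - (2056/81)x^3 + (112/27)x^2 + (544/729)x - 608/2187


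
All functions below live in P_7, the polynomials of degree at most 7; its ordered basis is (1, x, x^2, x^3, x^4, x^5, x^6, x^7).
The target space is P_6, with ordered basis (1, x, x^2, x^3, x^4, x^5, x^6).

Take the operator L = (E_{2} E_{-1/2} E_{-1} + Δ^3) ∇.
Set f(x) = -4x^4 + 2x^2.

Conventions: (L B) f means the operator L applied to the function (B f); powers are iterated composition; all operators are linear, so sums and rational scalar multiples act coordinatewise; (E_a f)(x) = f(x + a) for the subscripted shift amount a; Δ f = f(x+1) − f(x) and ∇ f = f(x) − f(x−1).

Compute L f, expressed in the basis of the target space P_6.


g(x) = -16x^3 - 96

∇ f = -16x^3 + 24x^2 - 12x + 2
E_{-1} ∇ f = -16x^3 + 72x^2 - 108x + 54
E_{-1/2} E_{-1} ∇ f = -16x^3 + 96x^2 - 192x + 128
E_{2} E_{-1/2} E_{-1} ∇ f = -16x^3
Δ ∇ f = -48x^2 - 4
Δ Δ ∇ f = -96x - 48
Δ Δ Δ ∇ f = -96
(E_{2} E_{-1/2} E_{-1} + Δ^3) ∇ f = -16x^3 - 96


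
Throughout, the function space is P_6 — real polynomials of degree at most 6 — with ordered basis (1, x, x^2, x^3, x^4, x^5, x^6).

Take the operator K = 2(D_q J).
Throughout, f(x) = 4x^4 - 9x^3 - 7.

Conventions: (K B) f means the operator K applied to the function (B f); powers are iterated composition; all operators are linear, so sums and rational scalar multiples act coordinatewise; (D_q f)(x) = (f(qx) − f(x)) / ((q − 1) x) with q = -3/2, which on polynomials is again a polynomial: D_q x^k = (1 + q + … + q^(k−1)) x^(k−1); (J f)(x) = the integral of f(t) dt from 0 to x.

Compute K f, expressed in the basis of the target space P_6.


J f = (4/5)x^5 - (9/4)x^4 - 7x
D_q J f = (11/4)x^4 + (117/32)x^3 - 7
(2(D_q J)) f = (11/2)x^4 + (117/16)x^3 - 14

g(x) = (11/2)x^4 + (117/16)x^3 - 14


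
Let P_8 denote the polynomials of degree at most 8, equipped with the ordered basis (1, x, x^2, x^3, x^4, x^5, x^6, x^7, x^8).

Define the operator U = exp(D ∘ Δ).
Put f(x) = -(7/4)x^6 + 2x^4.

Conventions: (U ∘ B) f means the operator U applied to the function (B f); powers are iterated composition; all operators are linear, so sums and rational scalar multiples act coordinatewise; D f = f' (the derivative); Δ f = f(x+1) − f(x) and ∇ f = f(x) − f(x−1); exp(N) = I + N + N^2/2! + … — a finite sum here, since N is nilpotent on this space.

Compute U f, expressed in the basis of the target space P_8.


order-1 term: -(105/2)x^4 - 105x^3 - 81x^2 - (57/2)x - 5/2
order-2 term: -315x^2 - 630x - 687/2
order-3 term: -210
the series for exp(D ∘ Δ) f terminates at order 3
exp(D ∘ Δ) f = -(7/4)x^6 - (101/2)x^4 - 105x^3 - 396x^2 - (1317/2)x - 556

the result is g(x) = -(7/4)x^6 - (101/2)x^4 - 105x^3 - 396x^2 - (1317/2)x - 556


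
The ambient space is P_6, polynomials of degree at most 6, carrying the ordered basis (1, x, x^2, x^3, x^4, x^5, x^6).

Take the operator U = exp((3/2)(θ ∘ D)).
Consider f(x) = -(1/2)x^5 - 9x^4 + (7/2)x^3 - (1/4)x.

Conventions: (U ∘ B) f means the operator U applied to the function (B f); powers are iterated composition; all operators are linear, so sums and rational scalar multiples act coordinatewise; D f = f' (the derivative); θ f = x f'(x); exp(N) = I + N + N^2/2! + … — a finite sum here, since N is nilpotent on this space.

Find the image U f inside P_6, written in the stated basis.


order-1 term: -15x^4 - 162x^3 + (63/2)x^2
order-2 term: -135x^3 - 729x^2 + (189/4)x
order-3 term: -405x^2 - 729x
order-4 term: -(1215/4)x
the series for exp((3/2)(θ ∘ D)) f terminates at order 4
exp((3/2)(θ ∘ D)) f = -(1/2)x^5 - 24x^4 - (587/2)x^3 - (2205/2)x^2 - (3943/4)x

the result is g(x) = -(1/2)x^5 - 24x^4 - (587/2)x^3 - (2205/2)x^2 - (3943/4)x


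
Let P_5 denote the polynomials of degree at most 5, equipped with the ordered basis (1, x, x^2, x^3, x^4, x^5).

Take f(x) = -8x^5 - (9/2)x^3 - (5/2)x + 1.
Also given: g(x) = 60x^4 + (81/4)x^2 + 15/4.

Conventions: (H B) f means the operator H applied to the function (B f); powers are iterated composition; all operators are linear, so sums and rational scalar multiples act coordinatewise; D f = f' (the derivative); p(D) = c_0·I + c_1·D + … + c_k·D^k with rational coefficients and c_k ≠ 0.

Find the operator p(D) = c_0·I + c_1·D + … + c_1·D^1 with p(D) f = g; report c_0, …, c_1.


D^0 f = -8x^5 - (9/2)x^3 - (5/2)x + 1
D^1 f = -40x^4 - (27/2)x^2 - 5/2
matching coefficients of g against c_0 f + c_1 Df + … from the top degree down determines the c_i
solution: c_0 = 0, c_1 = -3/2

p(D) = -(3/2)·D, i.e. c_0 = 0, c_1 = -3/2


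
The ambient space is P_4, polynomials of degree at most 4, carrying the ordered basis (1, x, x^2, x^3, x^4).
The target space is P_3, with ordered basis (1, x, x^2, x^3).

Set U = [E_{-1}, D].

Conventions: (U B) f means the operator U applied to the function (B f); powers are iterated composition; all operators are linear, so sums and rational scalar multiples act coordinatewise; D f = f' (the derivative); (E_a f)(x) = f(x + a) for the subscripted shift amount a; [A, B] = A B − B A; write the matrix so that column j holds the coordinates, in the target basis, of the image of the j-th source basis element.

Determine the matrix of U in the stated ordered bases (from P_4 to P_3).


the matrix is [[0, 0, 0, 0, 0]; [0, 0, 0, 0, 0]; [0, 0, 0, 0, 0]; [0, 0, 0, 0, 0]] (rows listed top to bottom)

image of 1: 0
image of x: 0
image of x^2: 0
image of x^3: 0
image of x^4: 0
each image's coordinates form column j of the matrix


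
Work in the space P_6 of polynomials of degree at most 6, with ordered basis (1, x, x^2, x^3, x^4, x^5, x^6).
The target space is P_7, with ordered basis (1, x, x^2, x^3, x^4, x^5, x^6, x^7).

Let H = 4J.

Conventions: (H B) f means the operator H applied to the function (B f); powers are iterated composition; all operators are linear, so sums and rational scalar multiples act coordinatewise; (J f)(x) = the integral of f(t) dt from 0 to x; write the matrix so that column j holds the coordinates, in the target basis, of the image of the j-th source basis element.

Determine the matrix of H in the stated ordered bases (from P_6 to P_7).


the matrix is [[0, 0, 0, 0, 0, 0, 0]; [4, 0, 0, 0, 0, 0, 0]; [0, 2, 0, 0, 0, 0, 0]; [0, 0, 4/3, 0, 0, 0, 0]; [0, 0, 0, 1, 0, 0, 0]; [0, 0, 0, 0, 4/5, 0, 0]; [0, 0, 0, 0, 0, 2/3, 0]; [0, 0, 0, 0, 0, 0, 4/7]] (rows listed top to bottom)

image of 1: 4x
image of x: 2x^2
image of x^2: (4/3)x^3
image of x^3: x^4
image of x^4: (4/5)x^5
image of x^5: (2/3)x^6
image of x^6: (4/7)x^7
each image's coordinates form column j of the matrix


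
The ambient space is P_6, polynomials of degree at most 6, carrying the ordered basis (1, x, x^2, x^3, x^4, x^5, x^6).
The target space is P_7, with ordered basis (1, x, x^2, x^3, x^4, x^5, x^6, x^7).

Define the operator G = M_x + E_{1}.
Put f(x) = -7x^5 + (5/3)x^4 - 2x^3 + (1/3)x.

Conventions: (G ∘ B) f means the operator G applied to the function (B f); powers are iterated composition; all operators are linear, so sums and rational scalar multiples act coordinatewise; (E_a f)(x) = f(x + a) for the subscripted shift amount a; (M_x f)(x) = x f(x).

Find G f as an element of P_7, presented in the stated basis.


the image equals g(x) = -7x^6 - (16/3)x^5 - (106/3)x^4 - (196/3)x^3 - (197/3)x^2 - 34x - 7

M_x f = -7x^6 + (5/3)x^5 - 2x^4 + (1/3)x^2
E_{1} f = -7x^5 - (100/3)x^4 - (196/3)x^3 - 66x^2 - 34x - 7
(M_x + E_{1}) f = -7x^6 - (16/3)x^5 - (106/3)x^4 - (196/3)x^3 - (197/3)x^2 - 34x - 7


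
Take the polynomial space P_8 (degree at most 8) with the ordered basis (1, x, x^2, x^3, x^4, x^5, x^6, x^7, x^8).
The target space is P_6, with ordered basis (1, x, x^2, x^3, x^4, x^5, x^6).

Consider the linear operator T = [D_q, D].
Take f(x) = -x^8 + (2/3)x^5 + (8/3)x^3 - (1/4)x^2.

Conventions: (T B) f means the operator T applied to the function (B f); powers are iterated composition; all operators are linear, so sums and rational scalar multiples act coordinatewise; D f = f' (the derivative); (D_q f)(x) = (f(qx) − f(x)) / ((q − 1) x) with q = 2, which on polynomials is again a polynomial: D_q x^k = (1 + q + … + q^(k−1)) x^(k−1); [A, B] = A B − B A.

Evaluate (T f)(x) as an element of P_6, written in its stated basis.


the image equals g(x) = 769x^6 - (98/3)x^3 - (40/3)x + 1/4

D f = -8x^7 + (10/3)x^4 + 8x^2 - (1/2)x
D_q D f = -1016x^6 + 50x^3 + 24x - 1/2
D_q f = -255x^7 + (62/3)x^4 + (56/3)x^2 - (3/4)x
D D_q f = -1785x^6 + (248/3)x^3 + (112/3)x - 3/4
[D_q, D] f = 769x^6 - (98/3)x^3 - (40/3)x + 1/4


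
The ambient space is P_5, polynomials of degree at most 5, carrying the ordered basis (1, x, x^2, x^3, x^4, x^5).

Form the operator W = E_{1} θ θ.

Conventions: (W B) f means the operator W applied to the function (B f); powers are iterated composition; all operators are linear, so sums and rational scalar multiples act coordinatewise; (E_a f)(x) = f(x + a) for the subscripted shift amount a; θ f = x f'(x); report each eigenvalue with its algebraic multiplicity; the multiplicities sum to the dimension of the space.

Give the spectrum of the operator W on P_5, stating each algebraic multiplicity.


λ = 0 (multiplicity 1), λ = 1 (multiplicity 1), λ = 4 (multiplicity 1), λ = 9 (multiplicity 1), λ = 16 (multiplicity 1), λ = 25 (multiplicity 1)

image of 1: 0
image of x: x + 1
image of x^2: 4x^2 + 8x + 4
image of x^3: 9x^3 + 27x^2 + 27x + 9
image of x^4: 16x^4 + 64x^3 + 96x^2 + 64x + 16
image of x^5: 25x^5 + 125x^4 + 250x^3 + 250x^2 + 125x + 25
the matrix is upper triangular; its diagonal is (0, 1, 4, 9, 16, 25)
for a triangular matrix the eigenvalues are the diagonal entries, with algebraic multiplicity their repetition count


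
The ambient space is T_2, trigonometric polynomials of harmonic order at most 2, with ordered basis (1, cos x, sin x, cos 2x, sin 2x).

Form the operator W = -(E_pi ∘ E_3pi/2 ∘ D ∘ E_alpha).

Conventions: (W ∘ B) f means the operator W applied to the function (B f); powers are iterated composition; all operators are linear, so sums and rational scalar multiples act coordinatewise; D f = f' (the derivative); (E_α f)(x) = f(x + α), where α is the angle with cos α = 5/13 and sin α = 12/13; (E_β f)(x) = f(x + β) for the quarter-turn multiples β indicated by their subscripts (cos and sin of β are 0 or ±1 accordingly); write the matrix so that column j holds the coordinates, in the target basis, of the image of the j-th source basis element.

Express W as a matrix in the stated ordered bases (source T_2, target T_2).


image of 1: 0
image of cos x: (5/13)cos x - (12/13)sin x
image of sin x: (12/13)cos x + (5/13)sin x
image of cos 2x: -(240/169)cos 2x + (238/169)sin 2x
image of sin 2x: -(238/169)cos 2x - (240/169)sin 2x
each image's coordinates form column j of the matrix

the matrix is [[0, 0, 0, 0, 0]; [0, 5/13, 12/13, 0, 0]; [0, -12/13, 5/13, 0, 0]; [0, 0, 0, -240/169, -238/169]; [0, 0, 0, 238/169, -240/169]] (rows listed top to bottom)


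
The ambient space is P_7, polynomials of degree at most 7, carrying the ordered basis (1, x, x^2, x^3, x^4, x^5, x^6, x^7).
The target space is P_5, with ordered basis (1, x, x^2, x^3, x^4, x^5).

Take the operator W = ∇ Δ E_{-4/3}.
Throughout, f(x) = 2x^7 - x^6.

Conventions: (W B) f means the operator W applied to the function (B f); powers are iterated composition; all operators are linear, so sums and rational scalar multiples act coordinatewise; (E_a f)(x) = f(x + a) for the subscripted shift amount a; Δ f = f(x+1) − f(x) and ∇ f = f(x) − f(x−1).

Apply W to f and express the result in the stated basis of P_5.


g(x) = 84x^5 - 590x^4 + (5380/3)x^3 - (26110/9)x^2 + (66596/27)x - 70738/81

E_{-4/3} f = 2x^7 - (59/3)x^6 + (248/3)x^5 - (5200/27)x^4 + (21760/81)x^3 - (18176/81)x^2 + (75776/729)x - 45056/2187
Δ E_{-4/3} f = 14x^6 - 76x^5 + (565/3)x^4 - (7210/27)x^3 + (6049/27)x^2 - (8416/81)x + 15017/729
∇ Δ E_{-4/3} f = 84x^5 - 590x^4 + (5380/3)x^3 - (26110/9)x^2 + (66596/27)x - 70738/81


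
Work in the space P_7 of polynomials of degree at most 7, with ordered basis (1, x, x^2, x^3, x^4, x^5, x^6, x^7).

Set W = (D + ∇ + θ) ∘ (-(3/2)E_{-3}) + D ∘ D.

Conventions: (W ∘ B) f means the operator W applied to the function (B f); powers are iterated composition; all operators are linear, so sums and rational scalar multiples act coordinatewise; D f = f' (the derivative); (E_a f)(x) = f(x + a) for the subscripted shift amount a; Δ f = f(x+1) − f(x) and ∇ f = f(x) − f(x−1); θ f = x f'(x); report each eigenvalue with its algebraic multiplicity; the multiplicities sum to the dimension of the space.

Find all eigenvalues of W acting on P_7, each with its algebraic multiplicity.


λ = -21/2 (multiplicity 1), λ = -9 (multiplicity 1), λ = -15/2 (multiplicity 1), λ = -6 (multiplicity 1), λ = -9/2 (multiplicity 1), λ = -3 (multiplicity 1), λ = -3/2 (multiplicity 1), λ = 0 (multiplicity 1)

image of 1: 0
image of x: -(3/2)x - 3
image of x^2: -3x^2 + 3x + 43/2
image of x^3: -(9/2)x^3 + 18x^2 + 24x - 96
image of x^4: -6x^4 + 42x^3 - 33x^2 - 222x + 849/2
image of x^5: -(15/2)x^5 + 75x^4 - 190x^3 - 150x^2 + 1515x - 1779
image of x^6: -9x^6 + 117x^5 - (975/2)x^4 + 510x^3 + (5445/2)x^2 - 8487x + 14475/2
image of x^7: -(21/2)x^7 + 168x^6 - 966x^5 + 2310x^4 + 2100x^3 - 22050x^2 + 43008x - 28950
the matrix is upper triangular; its diagonal is (0, -3/2, -3, -9/2, -6, -15/2, -9, -21/2)
for a triangular matrix the eigenvalues are the diagonal entries, with algebraic multiplicity their repetition count


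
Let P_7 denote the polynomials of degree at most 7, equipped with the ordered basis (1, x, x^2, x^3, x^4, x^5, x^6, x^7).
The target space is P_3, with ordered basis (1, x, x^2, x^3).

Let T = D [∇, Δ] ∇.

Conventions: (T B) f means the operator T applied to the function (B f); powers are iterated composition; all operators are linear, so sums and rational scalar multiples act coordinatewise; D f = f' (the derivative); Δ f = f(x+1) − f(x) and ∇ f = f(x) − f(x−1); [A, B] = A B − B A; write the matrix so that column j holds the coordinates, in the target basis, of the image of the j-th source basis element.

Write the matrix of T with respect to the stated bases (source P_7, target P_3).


the matrix is [[0, 0, 0, 0, 0, 0, 0, 0]; [0, 0, 0, 0, 0, 0, 0, 0]; [0, 0, 0, 0, 0, 0, 0, 0]; [0, 0, 0, 0, 0, 0, 0, 0]] (rows listed top to bottom)

image of 1: 0
image of x: 0
image of x^2: 0
image of x^3: 0
image of x^4: 0
image of x^5: 0
image of x^6: 0
image of x^7: 0
each image's coordinates form column j of the matrix


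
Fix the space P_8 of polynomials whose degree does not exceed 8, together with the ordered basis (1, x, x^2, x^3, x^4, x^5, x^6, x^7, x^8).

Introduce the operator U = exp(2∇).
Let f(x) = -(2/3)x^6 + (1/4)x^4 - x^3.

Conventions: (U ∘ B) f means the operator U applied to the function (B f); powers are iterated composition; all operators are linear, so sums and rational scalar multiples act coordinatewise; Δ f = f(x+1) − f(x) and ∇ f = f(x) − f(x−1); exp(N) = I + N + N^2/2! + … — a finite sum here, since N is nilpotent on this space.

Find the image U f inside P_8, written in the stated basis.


the result is g(x) = -(2/3)x^6 - 8x^5 - (79/4)x^4 + (83/3)x^3 + 57x^2 - 64x - 101/6

order-1 term: -8x^5 + 20x^4 - (74/3)x^3 + 11x^2 - 7/6
order-2 term: -40x^4 + 160x^3 - 274x^2 + 216x - 191/3
order-3 term: -(320/3)x^3 + 480x^2 - 792x + 460
order-4 term: -160x^2 + 640x - 2068/3
order-5 term: -128x + 320
order-6 term: -128/3
the series for exp(2∇) f terminates at order 6
exp(2∇) f = -(2/3)x^6 - 8x^5 - (79/4)x^4 + (83/3)x^3 + 57x^2 - 64x - 101/6


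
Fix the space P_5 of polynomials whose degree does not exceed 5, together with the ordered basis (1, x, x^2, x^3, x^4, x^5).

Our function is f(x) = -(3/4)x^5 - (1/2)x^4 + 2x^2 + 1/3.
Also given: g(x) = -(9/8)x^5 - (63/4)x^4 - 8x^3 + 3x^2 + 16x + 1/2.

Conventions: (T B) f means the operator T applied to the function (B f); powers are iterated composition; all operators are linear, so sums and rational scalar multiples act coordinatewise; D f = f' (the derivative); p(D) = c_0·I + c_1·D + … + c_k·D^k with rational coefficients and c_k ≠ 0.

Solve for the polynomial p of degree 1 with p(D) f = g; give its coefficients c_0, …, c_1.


c_0 = 3/2, c_1 = 4

D^0 f = -(3/4)x^5 - (1/2)x^4 + 2x^2 + 1/3
D^1 f = -(15/4)x^4 - 2x^3 + 4x
matching coefficients of g against c_0 f + c_1 Df + … from the top degree down determines the c_i
solution: c_0 = 3/2, c_1 = 4


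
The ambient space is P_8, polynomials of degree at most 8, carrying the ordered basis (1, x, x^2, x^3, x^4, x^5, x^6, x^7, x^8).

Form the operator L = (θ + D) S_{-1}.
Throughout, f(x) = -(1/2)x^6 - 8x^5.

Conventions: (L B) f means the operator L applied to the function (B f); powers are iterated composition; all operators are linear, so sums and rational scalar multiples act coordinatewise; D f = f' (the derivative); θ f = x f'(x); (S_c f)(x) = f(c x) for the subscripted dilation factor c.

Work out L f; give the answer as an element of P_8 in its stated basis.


the image equals g(x) = -3x^6 + 37x^5 + 40x^4

S_{-1} f = -(1/2)x^6 + 8x^5
θ S_{-1} f = -3x^6 + 40x^5
D S_{-1} f = -3x^5 + 40x^4
(θ + D) S_{-1} f = -3x^6 + 37x^5 + 40x^4


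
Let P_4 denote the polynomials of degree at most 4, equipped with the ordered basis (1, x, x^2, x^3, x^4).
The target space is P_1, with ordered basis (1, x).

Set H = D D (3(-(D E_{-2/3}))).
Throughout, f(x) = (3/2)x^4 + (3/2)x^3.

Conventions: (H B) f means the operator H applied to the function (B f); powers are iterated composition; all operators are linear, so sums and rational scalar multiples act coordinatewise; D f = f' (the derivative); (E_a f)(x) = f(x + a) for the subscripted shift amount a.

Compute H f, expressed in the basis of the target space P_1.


the result is g(x) = -108x + 45

E_{-2/3} f = (3/2)x^4 - (5/2)x^3 + x^2 + (2/9)x - 4/27
D E_{-2/3} f = 6x^3 - (15/2)x^2 + 2x + 2/9
(-(D E_{-2/3})) f = -6x^3 + (15/2)x^2 - 2x - 2/9
(3(-(D E_{-2/3}))) f = -18x^3 + (45/2)x^2 - 6x - 2/3
D (3(-(D E_{-2/3}))) f = -54x^2 + 45x - 6
D D (3(-(D E_{-2/3}))) f = -108x + 45


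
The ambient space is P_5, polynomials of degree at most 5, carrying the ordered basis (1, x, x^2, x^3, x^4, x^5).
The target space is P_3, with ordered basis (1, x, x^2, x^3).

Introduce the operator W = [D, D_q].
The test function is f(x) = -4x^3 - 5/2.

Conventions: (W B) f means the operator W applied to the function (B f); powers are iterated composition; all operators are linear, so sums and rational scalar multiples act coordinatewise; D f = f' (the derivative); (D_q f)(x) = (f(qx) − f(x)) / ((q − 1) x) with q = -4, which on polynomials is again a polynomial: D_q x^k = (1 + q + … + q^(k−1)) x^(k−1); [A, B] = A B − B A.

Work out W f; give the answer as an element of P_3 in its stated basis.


D_q f = -52x^2
D D_q f = -104x
D f = -12x^2
D_q D f = 36x
[D, D_q] f = -140x

g(x) = -140x


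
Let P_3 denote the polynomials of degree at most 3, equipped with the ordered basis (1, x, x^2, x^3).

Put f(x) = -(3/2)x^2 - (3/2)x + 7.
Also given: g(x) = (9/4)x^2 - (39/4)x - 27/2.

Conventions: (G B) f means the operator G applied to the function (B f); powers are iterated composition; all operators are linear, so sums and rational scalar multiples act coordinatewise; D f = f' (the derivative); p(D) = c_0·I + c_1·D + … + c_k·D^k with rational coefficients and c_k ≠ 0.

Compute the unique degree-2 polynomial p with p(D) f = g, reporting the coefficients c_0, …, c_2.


p(D) = -(3/2)·I + 4·D − D^2, i.e. c_0 = -3/2, c_1 = 4, c_2 = -1

D^0 f = -(3/2)x^2 - (3/2)x + 7
D^1 f = -3x - 3/2
D^2 f = -3
matching coefficients of g against c_0 f + c_1 Df + … from the top degree down determines the c_i
solution: c_0 = -3/2, c_1 = 4, c_2 = -1


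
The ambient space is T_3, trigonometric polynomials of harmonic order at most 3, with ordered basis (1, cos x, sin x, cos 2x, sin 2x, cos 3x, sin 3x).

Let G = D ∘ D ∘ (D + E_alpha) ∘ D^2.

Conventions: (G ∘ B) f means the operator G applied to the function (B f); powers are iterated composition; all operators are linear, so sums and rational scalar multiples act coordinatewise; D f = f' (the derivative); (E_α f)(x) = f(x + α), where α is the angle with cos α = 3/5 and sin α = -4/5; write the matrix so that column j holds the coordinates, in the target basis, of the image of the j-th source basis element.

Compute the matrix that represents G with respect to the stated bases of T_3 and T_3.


the matrix is [[0, 0, 0, 0, 0, 0, 0]; [0, 3/5, 1/5, 0, 0, 0, 0]; [0, -1/5, 3/5, 0, 0, 0, 0]; [0, 0, 0, -112/25, 416/25, 0, 0]; [0, 0, 0, -416/25, -112/25, 0, 0]; [0, 0, 0, 0, 0, -9477/125, 26811/125]; [0, 0, 0, 0, 0, -26811/125, -9477/125]] (rows listed top to bottom)

image of 1: 0
image of cos x: (3/5)cos x - (1/5)sin x
image of sin x: (1/5)cos x + (3/5)sin x
image of cos 2x: -(112/25)cos 2x - (416/25)sin 2x
image of sin 2x: (416/25)cos 2x - (112/25)sin 2x
image of cos 3x: -(9477/125)cos 3x - (26811/125)sin 3x
image of sin 3x: (26811/125)cos 3x - (9477/125)sin 3x
each image's coordinates form column j of the matrix


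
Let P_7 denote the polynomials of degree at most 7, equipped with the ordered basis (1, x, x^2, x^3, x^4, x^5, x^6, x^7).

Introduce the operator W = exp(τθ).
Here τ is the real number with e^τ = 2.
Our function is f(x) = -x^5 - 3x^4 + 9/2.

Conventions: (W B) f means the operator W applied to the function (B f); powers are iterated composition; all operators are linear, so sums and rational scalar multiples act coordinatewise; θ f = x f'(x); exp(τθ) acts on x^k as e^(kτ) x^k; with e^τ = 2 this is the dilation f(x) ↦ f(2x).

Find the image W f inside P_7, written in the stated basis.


exp(τθ) x^k = e^(kτ) x^k; with e^τ = 2 this sends x^k to 2^k x^k
x^4 ↦ 16 x^4
x^5 ↦ 32 x^5
applying this coordinatewise to f: exp(τθ) f = -32x^5 - 48x^4 + 9/2

g(x) = -32x^5 - 48x^4 + 9/2


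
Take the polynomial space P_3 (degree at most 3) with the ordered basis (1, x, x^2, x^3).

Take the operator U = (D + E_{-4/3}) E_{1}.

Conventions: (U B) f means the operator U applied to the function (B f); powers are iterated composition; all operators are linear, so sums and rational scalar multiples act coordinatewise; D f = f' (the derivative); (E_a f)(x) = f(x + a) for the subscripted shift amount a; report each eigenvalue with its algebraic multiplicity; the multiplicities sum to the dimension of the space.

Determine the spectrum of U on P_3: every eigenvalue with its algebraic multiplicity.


λ = 1 (multiplicity 4)

image of 1: 1
image of x: x + 2/3
image of x^2: x^2 + (4/3)x + 19/9
image of x^3: x^3 + 2x^2 + (19/3)x + 80/27
the matrix is upper triangular; its diagonal is (1, 1, 1, 1)
for a triangular matrix the eigenvalues are the diagonal entries, with algebraic multiplicity their repetition count


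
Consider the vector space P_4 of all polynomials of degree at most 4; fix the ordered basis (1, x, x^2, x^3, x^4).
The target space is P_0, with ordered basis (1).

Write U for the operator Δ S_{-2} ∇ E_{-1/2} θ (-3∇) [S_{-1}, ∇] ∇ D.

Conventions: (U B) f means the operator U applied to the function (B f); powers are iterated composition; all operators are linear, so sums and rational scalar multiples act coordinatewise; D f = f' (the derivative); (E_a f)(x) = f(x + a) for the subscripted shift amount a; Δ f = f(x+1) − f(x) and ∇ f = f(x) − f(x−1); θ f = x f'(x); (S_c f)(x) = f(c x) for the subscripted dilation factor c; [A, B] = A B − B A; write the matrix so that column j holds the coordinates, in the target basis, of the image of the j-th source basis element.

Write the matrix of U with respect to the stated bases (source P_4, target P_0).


image of 1: 0
image of x: 0
image of x^2: 0
image of x^3: 0
image of x^4: 0
each image's coordinates form column j of the matrix

the matrix is [[0, 0, 0, 0, 0]] (rows listed top to bottom)


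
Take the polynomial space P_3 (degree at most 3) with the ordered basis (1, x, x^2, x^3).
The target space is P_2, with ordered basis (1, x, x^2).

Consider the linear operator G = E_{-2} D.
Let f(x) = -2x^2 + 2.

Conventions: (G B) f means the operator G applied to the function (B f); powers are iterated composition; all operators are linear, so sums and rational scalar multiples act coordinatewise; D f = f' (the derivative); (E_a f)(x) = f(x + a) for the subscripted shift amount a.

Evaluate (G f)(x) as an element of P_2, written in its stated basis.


D f = -4x
E_{-2} D f = -4x + 8

the image equals g(x) = -4x + 8


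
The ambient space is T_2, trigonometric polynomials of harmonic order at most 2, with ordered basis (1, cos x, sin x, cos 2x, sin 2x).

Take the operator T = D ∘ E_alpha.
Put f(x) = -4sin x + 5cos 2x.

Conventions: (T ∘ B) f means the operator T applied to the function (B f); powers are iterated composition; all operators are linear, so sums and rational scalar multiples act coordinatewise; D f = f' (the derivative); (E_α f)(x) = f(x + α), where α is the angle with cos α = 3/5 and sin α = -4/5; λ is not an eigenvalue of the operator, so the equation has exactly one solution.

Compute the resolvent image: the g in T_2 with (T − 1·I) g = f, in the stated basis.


g(x) = 6cos x + 2sin x + (115/29)cos 2x - (70/29)sin 2x

write g with unknown coordinates in the stated basis and equate coefficients in (T − 1·I) g = f
solving from the highest basis element down gives g = 6cos x + 2sin x + (115/29)cos 2x - (70/29)sin 2x
check: T g = 6cos x - 2sin x + (260/29)cos 2x - (70/29)sin 2x
so T g − 1·g = -4sin x + 5cos 2x = f ✓


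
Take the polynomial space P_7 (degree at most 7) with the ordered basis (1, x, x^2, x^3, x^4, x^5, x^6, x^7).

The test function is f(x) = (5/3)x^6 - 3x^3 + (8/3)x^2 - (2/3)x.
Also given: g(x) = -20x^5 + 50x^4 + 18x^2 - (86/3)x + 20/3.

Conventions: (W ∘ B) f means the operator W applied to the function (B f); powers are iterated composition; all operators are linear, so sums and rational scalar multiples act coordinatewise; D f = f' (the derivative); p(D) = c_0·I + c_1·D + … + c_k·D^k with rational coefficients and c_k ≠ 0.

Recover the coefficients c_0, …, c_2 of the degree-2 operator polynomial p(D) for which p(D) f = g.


D^0 f = (5/3)x^6 - 3x^3 + (8/3)x^2 - (2/3)x
D^1 f = 10x^5 - 9x^2 + (16/3)x - 2/3
D^2 f = 50x^4 - 18x + 16/3
matching coefficients of g against c_0 f + c_1 Df + … from the top degree down determines the c_i
solution: c_0 = 0, c_1 = -2, c_2 = 1

p(D) = -2·D + D^2, i.e. c_0 = 0, c_1 = -2, c_2 = 1


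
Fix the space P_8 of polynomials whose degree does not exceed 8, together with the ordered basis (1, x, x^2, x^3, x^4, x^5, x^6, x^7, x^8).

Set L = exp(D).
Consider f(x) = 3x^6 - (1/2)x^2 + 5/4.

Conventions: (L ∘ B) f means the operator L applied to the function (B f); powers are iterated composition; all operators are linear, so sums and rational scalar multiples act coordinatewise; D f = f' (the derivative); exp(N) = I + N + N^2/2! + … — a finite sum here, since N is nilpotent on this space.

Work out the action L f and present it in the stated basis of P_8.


g(x) = 3x^6 + 18x^5 + 45x^4 + 60x^3 + (89/2)x^2 + 17x + 15/4

order-1 term: 18x^5 - x
order-2 term: 45x^4 - 1/2
order-3 term: 60x^3
order-4 term: 45x^2
order-5 term: 18x
order-6 term: 3
the series for exp(D) f terminates at order 6
exp(D) f = 3x^6 + 18x^5 + 45x^4 + 60x^3 + (89/2)x^2 + 17x + 15/4


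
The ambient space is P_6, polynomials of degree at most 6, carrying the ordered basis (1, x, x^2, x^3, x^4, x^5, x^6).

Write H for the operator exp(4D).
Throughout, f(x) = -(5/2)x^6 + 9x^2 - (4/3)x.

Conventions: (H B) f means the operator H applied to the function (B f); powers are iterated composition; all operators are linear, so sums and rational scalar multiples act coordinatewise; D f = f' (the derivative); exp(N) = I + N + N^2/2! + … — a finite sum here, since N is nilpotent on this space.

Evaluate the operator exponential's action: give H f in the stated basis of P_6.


the result is g(x) = -(5/2)x^6 - 60x^5 - 600x^4 - 3200x^3 - 9591x^2 - (45868/3)x - 30304/3

order-1 term: -60x^5 + 72x - 16/3
order-2 term: -600x^4 + 144
order-3 term: -3200x^3
order-4 term: -9600x^2
order-5 term: -15360x
order-6 term: -10240
the series for exp(4D) f terminates at order 6
exp(4D) f = -(5/2)x^6 - 60x^5 - 600x^4 - 3200x^3 - 9591x^2 - (45868/3)x - 30304/3


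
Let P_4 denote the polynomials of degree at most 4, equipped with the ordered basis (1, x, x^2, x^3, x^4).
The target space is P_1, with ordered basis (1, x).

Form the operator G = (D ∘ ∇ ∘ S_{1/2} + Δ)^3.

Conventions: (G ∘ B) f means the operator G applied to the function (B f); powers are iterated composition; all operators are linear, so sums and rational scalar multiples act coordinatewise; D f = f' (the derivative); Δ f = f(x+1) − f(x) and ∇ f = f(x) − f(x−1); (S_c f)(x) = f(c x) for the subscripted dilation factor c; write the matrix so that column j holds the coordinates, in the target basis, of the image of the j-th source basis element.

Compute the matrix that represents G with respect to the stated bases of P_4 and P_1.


image of 1: 0
image of x: 0
image of x^2: 0
image of x^3: 6
image of x^4: 24x + 93/2
each image's coordinates form column j of the matrix

the matrix is [[0, 0, 0, 6, 93/2]; [0, 0, 0, 0, 24]] (rows listed top to bottom)


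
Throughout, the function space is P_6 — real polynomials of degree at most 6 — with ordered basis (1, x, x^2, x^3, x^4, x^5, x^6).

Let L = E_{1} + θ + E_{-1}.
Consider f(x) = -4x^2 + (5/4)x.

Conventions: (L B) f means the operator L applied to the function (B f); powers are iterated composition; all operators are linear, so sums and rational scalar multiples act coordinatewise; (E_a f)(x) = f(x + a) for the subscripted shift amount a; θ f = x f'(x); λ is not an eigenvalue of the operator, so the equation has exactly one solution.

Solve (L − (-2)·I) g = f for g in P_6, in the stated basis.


write g with unknown coordinates in the stated basis and equate coefficients in (L − (-2)·I) g = f
solving from the highest basis element down gives g = -(2/3)x^2 + (1/4)x + 1/3
check: L g = -(8/3)x^2 + (3/4)x - 2/3
so L g − (-2)·g = -4x^2 + (5/4)x = f ✓

the image equals g(x) = -(2/3)x^2 + (1/4)x + 1/3


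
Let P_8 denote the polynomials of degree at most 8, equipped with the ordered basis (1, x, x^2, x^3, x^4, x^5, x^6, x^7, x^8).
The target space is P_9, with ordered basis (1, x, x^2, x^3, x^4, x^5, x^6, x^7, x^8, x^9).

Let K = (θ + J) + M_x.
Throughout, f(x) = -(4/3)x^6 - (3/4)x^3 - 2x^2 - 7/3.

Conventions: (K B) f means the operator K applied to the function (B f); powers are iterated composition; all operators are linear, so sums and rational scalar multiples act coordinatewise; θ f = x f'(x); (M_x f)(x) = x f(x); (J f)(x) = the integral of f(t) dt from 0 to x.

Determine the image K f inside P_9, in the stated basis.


the image equals g(x) = -(32/21)x^7 - 8x^6 - (15/16)x^4 - (59/12)x^3 - 4x^2 - (14/3)x

θ f = -8x^6 - (9/4)x^3 - 4x^2
J f = -(4/21)x^7 - (3/16)x^4 - (2/3)x^3 - (7/3)x
(θ + J) f = -(4/21)x^7 - 8x^6 - (3/16)x^4 - (35/12)x^3 - 4x^2 - (7/3)x
M_x f = -(4/3)x^7 - (3/4)x^4 - 2x^3 - (7/3)x
((θ + J) + M_x) f = -(32/21)x^7 - 8x^6 - (15/16)x^4 - (59/12)x^3 - 4x^2 - (14/3)x


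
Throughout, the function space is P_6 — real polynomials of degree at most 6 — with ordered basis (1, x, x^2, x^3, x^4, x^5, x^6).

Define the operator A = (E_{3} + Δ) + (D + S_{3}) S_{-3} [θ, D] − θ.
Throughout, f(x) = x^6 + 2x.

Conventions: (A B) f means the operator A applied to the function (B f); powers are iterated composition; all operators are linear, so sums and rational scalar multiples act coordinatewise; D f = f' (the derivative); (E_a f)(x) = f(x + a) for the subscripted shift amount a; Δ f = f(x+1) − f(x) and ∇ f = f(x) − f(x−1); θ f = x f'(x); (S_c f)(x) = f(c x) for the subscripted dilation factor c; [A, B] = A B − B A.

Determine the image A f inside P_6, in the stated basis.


E_{3} f = x^6 + 18x^5 + 135x^4 + 540x^3 + 1215x^2 + 1460x + 735
Δ f = 6x^5 + 15x^4 + 20x^3 + 15x^2 + 6x + 3
(E_{3} + Δ) f = x^6 + 24x^5 + 150x^4 + 560x^3 + 1230x^2 + 1466x + 738
D f = 6x^5 + 2
θ D f = 30x^5
θ f = 6x^6 + 2x
D θ f = 36x^5 + 2
[θ, D] f = -6x^5 - 2
S_{-3} [θ, D] f = 1458x^5 - 2
D S_{-3} [θ, D] f = 7290x^4
S_{3} S_{-3} [θ, D] f = 354294x^5 - 2
(D + S_{3}) S_{-3} [θ, D] f = 354294x^5 + 7290x^4 - 2
θ f = 6x^6 + 2x
(-θ) f = -6x^6 - 2x
((E_{3} + Δ) + (D + S_{3}) S_{-3} [θ, D] − θ) f = -5x^6 + 354318x^5 + 7440x^4 + 560x^3 + 1230x^2 + 1464x + 736

the image equals g(x) = -5x^6 + 354318x^5 + 7440x^4 + 560x^3 + 1230x^2 + 1464x + 736


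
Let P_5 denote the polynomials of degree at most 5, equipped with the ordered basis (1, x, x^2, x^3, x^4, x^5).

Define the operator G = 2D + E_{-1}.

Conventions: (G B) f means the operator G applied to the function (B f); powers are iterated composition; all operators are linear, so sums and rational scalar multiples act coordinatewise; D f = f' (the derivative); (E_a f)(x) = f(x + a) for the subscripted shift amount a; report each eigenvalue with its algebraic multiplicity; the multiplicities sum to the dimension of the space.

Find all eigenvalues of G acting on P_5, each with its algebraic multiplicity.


λ = 1 (multiplicity 6)

image of 1: 1
image of x: x + 1
image of x^2: x^2 + 2x + 1
image of x^3: x^3 + 3x^2 + 3x - 1
image of x^4: x^4 + 4x^3 + 6x^2 - 4x + 1
image of x^5: x^5 + 5x^4 + 10x^3 - 10x^2 + 5x - 1
the matrix is upper triangular; its diagonal is (1, 1, 1, 1, 1, 1)
for a triangular matrix the eigenvalues are the diagonal entries, with algebraic multiplicity their repetition count


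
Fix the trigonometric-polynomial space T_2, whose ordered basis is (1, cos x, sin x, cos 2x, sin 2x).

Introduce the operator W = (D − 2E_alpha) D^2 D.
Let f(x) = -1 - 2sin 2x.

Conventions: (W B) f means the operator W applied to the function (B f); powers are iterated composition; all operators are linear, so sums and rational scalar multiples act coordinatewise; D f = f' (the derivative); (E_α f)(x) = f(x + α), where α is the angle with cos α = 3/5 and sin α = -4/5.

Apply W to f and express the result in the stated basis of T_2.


D f = -4cos 2x
D D f = 8sin 2x
D D D f = 16cos 2x
D D^2 D f = -32sin 2x
E_alpha D^2 D f = -(112/25)cos 2x + (384/25)sin 2x
(-2E_alpha) D^2 D f = (224/25)cos 2x - (768/25)sin 2x
(D − 2E_alpha) D^2 D f = (224/25)cos 2x - (1568/25)sin 2x

g(x) = (224/25)cos 2x - (1568/25)sin 2x


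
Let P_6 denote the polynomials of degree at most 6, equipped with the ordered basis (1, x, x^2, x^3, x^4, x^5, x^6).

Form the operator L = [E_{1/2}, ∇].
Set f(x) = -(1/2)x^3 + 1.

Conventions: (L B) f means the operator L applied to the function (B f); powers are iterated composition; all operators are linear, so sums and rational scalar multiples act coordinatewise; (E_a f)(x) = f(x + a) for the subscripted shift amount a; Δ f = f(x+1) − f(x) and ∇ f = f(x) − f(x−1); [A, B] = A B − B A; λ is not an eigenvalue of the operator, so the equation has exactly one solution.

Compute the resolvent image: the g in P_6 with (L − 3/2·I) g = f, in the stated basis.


the image equals g(x) = (1/3)x^3 - 2/3

write g with unknown coordinates in the stated basis and equate coefficients in (L − 3/2·I) g = f
solving from the highest basis element down gives g = (1/3)x^3 - 2/3
check: L g = 0
so L g − 3/2·g = -(1/2)x^3 + 1 = f ✓


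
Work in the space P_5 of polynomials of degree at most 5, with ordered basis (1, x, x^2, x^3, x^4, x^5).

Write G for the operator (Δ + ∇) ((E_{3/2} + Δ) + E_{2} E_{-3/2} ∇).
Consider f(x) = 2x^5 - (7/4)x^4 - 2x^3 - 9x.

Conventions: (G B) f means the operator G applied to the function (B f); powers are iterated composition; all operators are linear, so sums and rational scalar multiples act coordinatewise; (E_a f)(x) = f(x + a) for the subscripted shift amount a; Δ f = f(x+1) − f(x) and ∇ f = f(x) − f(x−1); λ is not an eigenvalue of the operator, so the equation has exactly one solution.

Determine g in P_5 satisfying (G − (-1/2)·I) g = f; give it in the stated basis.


the image equals g(x) = 4x^5 - (167/2)x^4 + 212x^3 + 9764x^2 - 84176x + 64030

write g with unknown coordinates in the stated basis and equate coefficients in (G − (-1/2)·I) g = f
solving from the highest basis element down gives g = 4x^5 - (167/2)x^4 + 212x^3 + 9764x^2 - 84176x + 64030
check: G g = 40x^4 - 108x^3 - 4882x^2 + 42079x - 32015
so G g − (-1/2)·g = 2x^5 - (7/4)x^4 - 2x^3 - 9x = f ✓
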